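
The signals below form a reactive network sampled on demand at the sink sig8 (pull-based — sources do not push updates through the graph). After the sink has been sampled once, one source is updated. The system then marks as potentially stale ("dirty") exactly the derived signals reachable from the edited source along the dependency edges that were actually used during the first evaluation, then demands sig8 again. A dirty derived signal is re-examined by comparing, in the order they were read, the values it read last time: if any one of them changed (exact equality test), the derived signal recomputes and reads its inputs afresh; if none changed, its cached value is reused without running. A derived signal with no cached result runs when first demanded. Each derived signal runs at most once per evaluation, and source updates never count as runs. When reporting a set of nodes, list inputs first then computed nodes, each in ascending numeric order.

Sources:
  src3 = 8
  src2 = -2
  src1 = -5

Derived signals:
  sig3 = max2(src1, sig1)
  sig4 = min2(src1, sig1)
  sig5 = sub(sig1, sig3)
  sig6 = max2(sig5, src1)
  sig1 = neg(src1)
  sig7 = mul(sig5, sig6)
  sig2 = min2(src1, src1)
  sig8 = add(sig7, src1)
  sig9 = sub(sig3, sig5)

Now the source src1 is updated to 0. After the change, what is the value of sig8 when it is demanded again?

sig8 now evaluates to 0.
The important point: at sig7 every value read last time is unchanged, so the dirty flag clears without a run.

Initial pass — values computed on the first demand:
  sig1 = neg(-5) = 5
  sig3 = max2(-5, 5) = 5
  sig5 = sub(5, 5) = 0
  sig6 = max2(0, -5) = 0
  sig7 = mul(0, 0) = 0
  sig8 = add(0, -5) = -5

Second demand — change propagation:
  sig1: re-runs because src1 -5->0; new result 0.
  sig3: re-runs because src1 -5->0; sig1 5->0; new result 0.
  sig5: re-runs because sig1 5->0; sig3 5->0; new result 0 (unchanged).
  sig6: re-runs because src1 -5->0; new result 0 (unchanged).
  sig7: re-examined; everything it read last time is the same (sig5 unchanged, sig6 unchanged) — cache 0 kept, no run.
  sig8: re-runs because src1 -5->0; new result 0.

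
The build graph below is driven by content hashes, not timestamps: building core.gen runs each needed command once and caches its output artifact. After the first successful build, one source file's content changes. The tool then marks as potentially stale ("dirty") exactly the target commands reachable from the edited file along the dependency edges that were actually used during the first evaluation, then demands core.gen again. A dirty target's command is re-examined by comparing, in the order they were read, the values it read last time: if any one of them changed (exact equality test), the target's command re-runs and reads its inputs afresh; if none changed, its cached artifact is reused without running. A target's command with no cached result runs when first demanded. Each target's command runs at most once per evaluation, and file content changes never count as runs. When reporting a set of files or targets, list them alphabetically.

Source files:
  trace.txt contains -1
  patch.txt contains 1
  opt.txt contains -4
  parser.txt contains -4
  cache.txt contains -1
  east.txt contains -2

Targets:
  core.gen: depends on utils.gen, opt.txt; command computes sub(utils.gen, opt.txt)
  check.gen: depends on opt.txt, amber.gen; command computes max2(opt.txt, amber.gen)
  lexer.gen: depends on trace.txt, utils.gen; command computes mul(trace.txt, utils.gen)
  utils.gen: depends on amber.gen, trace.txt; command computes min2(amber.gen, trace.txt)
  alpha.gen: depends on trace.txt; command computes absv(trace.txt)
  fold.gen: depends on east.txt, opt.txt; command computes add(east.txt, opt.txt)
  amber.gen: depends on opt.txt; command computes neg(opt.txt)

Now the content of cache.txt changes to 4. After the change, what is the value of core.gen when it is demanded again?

Initial pass — values computed on the first demand:
  amber.gen = neg(-4) = 4
  utils.gen = min2(4, -1) = -1
  core.gen = sub(-1, -4) = 3

Second demand — change propagation:
  no demanded computation ever read cache.txt, so the edit dirties nothing and nothing runs.

The important point: nothing the output needs ever reads cache.txt, so the edit is invisible to it.

core.gen now evaluates to 3.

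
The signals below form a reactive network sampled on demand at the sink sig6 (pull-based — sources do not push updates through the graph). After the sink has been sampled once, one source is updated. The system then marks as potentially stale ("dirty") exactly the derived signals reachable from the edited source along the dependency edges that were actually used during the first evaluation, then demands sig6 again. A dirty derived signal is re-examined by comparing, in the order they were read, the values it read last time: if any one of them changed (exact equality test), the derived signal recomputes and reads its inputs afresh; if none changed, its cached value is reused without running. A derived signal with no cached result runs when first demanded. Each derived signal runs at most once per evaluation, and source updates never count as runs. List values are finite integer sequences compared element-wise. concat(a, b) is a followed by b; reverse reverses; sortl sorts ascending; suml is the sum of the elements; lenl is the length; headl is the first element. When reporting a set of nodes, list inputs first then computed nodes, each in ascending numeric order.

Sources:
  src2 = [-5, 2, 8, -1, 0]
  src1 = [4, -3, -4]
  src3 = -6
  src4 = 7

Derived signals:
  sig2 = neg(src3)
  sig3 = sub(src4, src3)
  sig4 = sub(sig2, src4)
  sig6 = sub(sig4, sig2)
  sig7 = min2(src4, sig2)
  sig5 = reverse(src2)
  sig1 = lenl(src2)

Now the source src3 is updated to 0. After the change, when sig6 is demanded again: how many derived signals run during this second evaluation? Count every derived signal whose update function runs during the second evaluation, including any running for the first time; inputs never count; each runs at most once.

Initial pass — values computed on the first demand:
  sig2 = neg(-6) = 6
  sig4 = sub(6, 7) = -1
  sig6 = sub(-1, 6) = -7

Second demand — change propagation:
  sig2: re-runs because src3 -6->0; new result 0.
  sig4: re-runs because sig2 6->0; new result -7.
  sig6: re-runs because sig4 -1->-7; sig2 6->0; new result -7 (unchanged).

Run set: sig2, sig4, sig6 (3 run).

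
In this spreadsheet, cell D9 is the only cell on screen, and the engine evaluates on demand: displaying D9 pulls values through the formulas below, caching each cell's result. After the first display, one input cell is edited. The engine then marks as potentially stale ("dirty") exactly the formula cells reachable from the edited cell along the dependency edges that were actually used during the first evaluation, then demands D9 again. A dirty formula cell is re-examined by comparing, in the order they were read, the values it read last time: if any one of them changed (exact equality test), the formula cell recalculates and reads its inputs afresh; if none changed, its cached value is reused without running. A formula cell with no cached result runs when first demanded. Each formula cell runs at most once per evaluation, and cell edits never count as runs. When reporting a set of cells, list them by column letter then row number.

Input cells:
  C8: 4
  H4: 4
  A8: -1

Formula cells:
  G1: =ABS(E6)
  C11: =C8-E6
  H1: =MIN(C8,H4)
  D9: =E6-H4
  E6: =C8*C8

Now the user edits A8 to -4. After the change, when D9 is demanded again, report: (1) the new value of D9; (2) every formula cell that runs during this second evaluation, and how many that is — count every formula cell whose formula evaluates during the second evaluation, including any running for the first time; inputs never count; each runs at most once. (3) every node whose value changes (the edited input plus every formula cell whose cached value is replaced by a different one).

D9 now evaluates to 12.
Run set: none (0 run).
Changed values: A8.
The important point: nothing the output needs ever reads A8, so the edit is invisible to it.

Initial pass — values computed on the first demand:
  E6 = 4 * 4 = 16
  D9 = 16 - 4 = 12

Second demand — change propagation:
  no demanded computation ever read A8, so the edit dirties nothing and nothing runs.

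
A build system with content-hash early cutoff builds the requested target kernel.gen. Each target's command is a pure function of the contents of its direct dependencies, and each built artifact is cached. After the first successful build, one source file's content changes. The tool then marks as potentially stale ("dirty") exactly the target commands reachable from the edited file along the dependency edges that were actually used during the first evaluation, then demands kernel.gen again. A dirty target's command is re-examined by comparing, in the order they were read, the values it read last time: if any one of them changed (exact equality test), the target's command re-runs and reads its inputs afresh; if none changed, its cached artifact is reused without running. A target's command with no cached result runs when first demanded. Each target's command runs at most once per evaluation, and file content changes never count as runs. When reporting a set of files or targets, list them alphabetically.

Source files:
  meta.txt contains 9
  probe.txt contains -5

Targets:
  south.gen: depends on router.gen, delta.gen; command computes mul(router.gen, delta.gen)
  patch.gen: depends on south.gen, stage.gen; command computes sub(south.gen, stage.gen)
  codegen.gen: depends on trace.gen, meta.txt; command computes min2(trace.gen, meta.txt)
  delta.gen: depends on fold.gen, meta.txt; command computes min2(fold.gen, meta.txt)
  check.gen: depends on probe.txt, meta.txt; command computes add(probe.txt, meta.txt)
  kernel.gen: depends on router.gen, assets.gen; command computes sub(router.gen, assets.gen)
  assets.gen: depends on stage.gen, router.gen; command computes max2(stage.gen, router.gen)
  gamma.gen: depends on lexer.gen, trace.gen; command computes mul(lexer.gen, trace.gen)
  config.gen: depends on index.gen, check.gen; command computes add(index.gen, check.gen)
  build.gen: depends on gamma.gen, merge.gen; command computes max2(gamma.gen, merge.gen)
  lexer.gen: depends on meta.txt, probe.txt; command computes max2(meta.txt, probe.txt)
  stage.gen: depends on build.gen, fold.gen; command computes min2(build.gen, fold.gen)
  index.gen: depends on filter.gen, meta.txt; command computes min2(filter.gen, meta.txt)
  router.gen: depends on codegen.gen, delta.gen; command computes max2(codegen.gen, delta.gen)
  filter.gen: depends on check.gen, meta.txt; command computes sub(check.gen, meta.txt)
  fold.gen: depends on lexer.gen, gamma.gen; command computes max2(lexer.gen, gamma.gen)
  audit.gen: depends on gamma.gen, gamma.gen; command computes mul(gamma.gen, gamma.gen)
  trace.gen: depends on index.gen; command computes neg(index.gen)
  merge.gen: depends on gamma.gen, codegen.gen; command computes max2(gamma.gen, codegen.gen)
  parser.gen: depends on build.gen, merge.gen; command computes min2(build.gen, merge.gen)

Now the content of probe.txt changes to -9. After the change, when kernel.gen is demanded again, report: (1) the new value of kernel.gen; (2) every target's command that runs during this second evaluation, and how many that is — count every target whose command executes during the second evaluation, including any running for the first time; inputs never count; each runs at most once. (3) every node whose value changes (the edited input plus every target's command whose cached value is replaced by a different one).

First evaluation (everything demanded from the output):
  check.gen = add(-5, 9) = 4
  filter.gen = sub(4, 9) = -5
  index.gen = min2(-5, 9) = -5
  lexer.gen = max2(9, -5) = 9
  trace.gen = neg(-5) = 5
  codegen.gen = min2(5, 9) = 5
  gamma.gen = mul(9, 5) = 45
  fold.gen = max2(9, 45) = 45
  delta.gen = min2(45, 9) = 9
  merge.gen = max2(45, 5) = 45
  build.gen = max2(45, 45) = 45
  router.gen = max2(5, 9) = 9
  stage.gen = min2(45, 45) = 45
  assets.gen = max2(45, 9) = 45
  kernel.gen = sub(9, 45) = -36

Propagation after the edit:
  check.gen: runs — probe.txt -5->-9; result 0.
  filter.gen: runs — check.gen 4->0; result -9.
  index.gen: runs — filter.gen -5->-9; result -9.
  lexer.gen: runs — probe.txt -5->-9; result 9 (same value as before).
  trace.gen: runs — index.gen -5->-9; result 9.
  codegen.gen: runs — trace.gen 5->9; result 9.
  gamma.gen: runs — trace.gen 5->9; result 81.
  fold.gen: runs — gamma.gen 45->81; result 81.
  delta.gen: runs — fold.gen 45->81; result 9 (same value as before).
  merge.gen: runs — gamma.gen 45->81; codegen.gen 5->9; result 81.
  build.gen: runs — gamma.gen 45->81; merge.gen 45->81; result 81.
  router.gen: runs — codegen.gen 5->9; result 9 (same value as before).
  stage.gen: runs — build.gen 45->81; fold.gen 45->81; result 81.
  assets.gen: runs — stage.gen 45->81; result 81.
  kernel.gen: runs — assets.gen 45->81; result -72.

New value of kernel.gen: -72.
Target commands that run: assets.gen, build.gen, check.gen, codegen.gen, delta.gen, filter.gen, fold.gen, gamma.gen, index.gen, kernel.gen, lexer.gen, merge.gen, router.gen, stage.gen, trace.gen — 15 in total.
Values that change: assets.gen, build.gen, check.gen, codegen.gen, filter.gen, fold.gen, gamma.gen, index.gen, kernel.gen, merge.gen, probe.txt, stage.gen, trace.gen.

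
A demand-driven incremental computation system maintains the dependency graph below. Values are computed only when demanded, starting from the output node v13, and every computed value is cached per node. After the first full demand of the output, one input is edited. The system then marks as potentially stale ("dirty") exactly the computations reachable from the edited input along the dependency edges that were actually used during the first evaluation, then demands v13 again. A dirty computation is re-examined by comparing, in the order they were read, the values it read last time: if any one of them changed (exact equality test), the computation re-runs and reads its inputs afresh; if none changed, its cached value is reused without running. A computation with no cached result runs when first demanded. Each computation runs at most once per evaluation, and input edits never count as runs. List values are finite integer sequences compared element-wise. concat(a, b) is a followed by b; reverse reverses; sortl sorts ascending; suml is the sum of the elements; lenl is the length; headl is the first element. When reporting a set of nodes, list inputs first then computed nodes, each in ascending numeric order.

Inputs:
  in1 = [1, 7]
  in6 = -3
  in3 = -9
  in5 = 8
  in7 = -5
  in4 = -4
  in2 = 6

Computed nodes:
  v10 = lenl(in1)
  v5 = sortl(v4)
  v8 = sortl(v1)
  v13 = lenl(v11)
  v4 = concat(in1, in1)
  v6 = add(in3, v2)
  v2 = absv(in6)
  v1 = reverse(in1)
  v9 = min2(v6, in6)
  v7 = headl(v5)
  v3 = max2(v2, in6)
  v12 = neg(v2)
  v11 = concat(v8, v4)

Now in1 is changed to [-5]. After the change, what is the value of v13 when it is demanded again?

First evaluation (everything demanded from the output):
  v1 = reverse([1, 7]) = [7, 1]
  v4 = concat([1, 7], [1, 7]) = [1, 7, 1, 7]
  v8 = sortl([7, 1]) = [1, 7]
  v11 = concat([1, 7], [1, 7, 1, 7]) = [1, 7, 1, 7, 1, 7]
  v13 = lenl([1, 7, 1, 7, 1, 7]) = 6

Propagation after the edit:
  v1: runs — in1 [1, 7]->[-5]; result [-5].
  v4: runs — in1 [1, 7]->[-5]; in1 [1, 7]->[-5]; result [-5, -5].
  v8: runs — v1 [7, 1]->[-5]; result [-5].
  v11: runs — v8 [1, 7]->[-5]; v4 [1, 7, 1, 7]->[-5, -5]; result [-5, -5, -5].
  v13: runs — v11 [1, 7, 1, 7, 1, 7]->[-5, -5, -5]; result 3.

New value of v13: 3.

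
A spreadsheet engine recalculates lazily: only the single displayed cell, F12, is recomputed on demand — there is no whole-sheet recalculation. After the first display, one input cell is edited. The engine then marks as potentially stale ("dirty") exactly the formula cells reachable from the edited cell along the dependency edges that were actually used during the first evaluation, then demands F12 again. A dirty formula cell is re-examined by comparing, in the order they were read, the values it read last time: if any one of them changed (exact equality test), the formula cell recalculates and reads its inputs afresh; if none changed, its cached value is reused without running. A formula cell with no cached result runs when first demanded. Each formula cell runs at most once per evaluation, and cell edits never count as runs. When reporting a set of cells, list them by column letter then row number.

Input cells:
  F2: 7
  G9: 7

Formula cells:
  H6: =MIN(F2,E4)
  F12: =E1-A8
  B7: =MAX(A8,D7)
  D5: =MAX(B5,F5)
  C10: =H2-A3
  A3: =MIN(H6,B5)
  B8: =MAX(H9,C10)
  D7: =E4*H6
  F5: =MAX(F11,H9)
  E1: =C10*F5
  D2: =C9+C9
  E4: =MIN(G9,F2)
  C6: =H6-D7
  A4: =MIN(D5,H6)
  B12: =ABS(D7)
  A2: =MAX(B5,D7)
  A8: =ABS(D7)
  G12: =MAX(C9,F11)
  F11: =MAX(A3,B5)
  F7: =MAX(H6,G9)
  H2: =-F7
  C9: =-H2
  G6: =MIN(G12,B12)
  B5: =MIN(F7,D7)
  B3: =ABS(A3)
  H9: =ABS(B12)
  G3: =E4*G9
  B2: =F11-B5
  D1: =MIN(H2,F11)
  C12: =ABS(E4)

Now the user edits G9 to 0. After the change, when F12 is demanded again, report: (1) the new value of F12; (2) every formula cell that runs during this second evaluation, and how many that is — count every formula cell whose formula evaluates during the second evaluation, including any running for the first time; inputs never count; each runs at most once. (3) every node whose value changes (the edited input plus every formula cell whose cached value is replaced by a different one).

New value of F12: 0.
Formula cells that run: A3, A8, B5, B12, C10, D7, E1, E4, F5, F7, F11, F12, H2, H6, H9 — 15 in total.
Values that change: A3, A8, B5, B12, C10, D7, E1, E4, F5, F7, F11, F12, G9, H2, H6, H9.

First evaluation (everything demanded from the output):
  E4 = MIN(7, 7) = 7
  H6 = MIN(7, 7) = 7
  D7 = 7 * 7 = 49
  A8 = ABS(49) = 49
  B12 = ABS(49) = 49
  F7 = MAX(7, 7) = 7
  B5 = MIN(7, 49) = 7
  A3 = MIN(7, 7) = 7
  F11 = MAX(7, 7) = 7
  H2 = -(7) = -7
  C10 = -7 - 7 = -14
  H9 = ABS(49) = 49
  F5 = MAX(7, 49) = 49
  E1 = -14 * 49 = -686
  F12 = -686 - 49 = -735

Propagation after the edit:
  E4: runs — G9 7->0; result 0.
  H6: runs — E4 7->0; result 0.
  D7: runs — E4 7->0; H6 7->0; result 0.
  A8: runs — D7 49->0; result 0.
  B12: runs — D7 49->0; result 0.
  F7: runs — H6 7->0; G9 7->0; result 0.
  B5: runs — F7 7->0; D7 49->0; result 0.
  A3: runs — H6 7->0; B5 7->0; result 0.
  F11: runs — A3 7->0; B5 7->0; result 0.
  H2: runs — F7 7->0; result 0.
  C10: runs — H2 -7->0; A3 7->0; result 0.
  H9: runs — B12 49->0; result 0.
  F5: runs — F11 7->0; H9 49->0; result 0.
  E1: runs — C10 -14->0; F5 49->0; result 0.
  F12: runs — E1 -686->0; A8 49->0; result 0.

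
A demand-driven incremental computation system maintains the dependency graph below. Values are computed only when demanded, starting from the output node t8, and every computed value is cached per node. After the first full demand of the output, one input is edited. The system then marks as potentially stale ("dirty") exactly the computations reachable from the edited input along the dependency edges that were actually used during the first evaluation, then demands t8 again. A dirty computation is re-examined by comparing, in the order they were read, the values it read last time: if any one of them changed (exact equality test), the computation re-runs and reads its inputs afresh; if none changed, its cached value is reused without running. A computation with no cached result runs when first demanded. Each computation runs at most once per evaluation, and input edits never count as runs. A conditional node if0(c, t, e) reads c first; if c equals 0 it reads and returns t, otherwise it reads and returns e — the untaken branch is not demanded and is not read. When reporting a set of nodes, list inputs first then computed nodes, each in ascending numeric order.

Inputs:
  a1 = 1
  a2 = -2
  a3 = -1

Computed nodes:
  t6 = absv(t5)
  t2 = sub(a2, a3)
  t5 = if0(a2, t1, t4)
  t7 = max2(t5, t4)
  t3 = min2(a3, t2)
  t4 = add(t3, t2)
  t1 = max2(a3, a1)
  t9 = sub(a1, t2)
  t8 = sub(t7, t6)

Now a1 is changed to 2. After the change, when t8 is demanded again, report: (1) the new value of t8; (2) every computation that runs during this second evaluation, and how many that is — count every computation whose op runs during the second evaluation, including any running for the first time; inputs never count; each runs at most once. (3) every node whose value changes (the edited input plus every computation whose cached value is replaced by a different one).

First evaluation (everything demanded from the output):
  t2 = sub(-2, -1) = -1
  t3 = min2(-1, -1) = -1
  t4 = add(-1, -1) = -2
  t5 = if0(a2=-2 -> else branch t4) = -2
  t6 = absv(-2) = 2
  t7 = max2(-2, -2) = -2
  t8 = sub(-2, 2) = -4

Propagation after the edit:
  a1 feeds no computation that the output demands — nothing is marked dirty and nothing runs.

Key observation: a1 is never demanded by the output, so the edit triggers no recomputation at all.

New value of t8: -4.
Computations that run: none — 0 in total.
Values that change: a1.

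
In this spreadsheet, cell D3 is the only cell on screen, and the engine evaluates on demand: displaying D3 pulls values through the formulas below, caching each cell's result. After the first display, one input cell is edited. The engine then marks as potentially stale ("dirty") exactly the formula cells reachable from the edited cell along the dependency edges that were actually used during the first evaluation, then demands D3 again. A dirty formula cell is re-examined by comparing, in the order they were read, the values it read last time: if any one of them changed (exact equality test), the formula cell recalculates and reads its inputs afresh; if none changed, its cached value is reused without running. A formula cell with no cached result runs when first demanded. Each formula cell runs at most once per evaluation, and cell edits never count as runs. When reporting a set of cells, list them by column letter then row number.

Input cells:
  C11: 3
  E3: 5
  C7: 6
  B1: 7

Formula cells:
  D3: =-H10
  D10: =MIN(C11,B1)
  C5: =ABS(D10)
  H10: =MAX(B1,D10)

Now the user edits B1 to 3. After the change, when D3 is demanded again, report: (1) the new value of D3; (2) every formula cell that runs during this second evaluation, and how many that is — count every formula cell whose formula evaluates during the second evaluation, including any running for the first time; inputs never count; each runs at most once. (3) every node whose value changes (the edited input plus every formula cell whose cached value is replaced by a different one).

D3 now evaluates to -3.
Run set: D3, D10, H10 (3 run).
Changed values: B1, D3, H10.

Initial pass — values computed on the first demand:
  D10 = MIN(3, 7) = 3
  H10 = MAX(7, 3) = 7
  D3 = -(7) = -7

Second demand — change propagation:
  D10: re-runs because B1 7->3; new result 3 (unchanged).
  H10: re-runs because B1 7->3; new result 3.
  D3: re-runs because H10 7->3; new result -3.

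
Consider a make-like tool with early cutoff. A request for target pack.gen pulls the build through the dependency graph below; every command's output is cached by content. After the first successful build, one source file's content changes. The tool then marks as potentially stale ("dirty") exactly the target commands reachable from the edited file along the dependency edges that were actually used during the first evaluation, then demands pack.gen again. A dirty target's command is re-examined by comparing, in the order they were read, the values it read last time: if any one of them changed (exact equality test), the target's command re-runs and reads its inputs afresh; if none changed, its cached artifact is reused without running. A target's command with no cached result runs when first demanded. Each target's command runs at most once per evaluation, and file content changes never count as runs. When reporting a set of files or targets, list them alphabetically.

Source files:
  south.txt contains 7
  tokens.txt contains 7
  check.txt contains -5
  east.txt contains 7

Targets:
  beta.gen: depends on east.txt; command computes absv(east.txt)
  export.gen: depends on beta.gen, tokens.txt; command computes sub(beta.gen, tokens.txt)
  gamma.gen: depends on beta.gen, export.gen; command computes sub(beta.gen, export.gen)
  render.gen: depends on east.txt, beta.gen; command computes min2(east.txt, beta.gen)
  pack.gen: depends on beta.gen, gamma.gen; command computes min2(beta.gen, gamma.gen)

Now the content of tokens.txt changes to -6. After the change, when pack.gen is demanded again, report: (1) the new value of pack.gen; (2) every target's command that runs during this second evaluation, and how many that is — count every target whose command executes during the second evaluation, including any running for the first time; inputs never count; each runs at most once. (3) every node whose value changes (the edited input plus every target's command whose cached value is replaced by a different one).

Demanding pack.gen again yields -6.
3 target commands run: export.gen, gamma.gen, pack.gen.
The nodes whose values change: export.gen, gamma.gen, pack.gen, tokens.txt.

First demand of the output computes:
  beta.gen = absv(7) = 7
  export.gen = sub(7, 7) = 0
  gamma.gen = sub(7, 0) = 7
  pack.gen = min2(7, 7) = 7

After the edit, cleaning proceeds:
  export.gen: a read changed (tokens.txt 7->-6) — executes, giving 13.
  gamma.gen: a read changed (export.gen 0->13) — executes, giving -6.
  pack.gen: a read changed (gamma.gen 7->-6) — executes, giving -6.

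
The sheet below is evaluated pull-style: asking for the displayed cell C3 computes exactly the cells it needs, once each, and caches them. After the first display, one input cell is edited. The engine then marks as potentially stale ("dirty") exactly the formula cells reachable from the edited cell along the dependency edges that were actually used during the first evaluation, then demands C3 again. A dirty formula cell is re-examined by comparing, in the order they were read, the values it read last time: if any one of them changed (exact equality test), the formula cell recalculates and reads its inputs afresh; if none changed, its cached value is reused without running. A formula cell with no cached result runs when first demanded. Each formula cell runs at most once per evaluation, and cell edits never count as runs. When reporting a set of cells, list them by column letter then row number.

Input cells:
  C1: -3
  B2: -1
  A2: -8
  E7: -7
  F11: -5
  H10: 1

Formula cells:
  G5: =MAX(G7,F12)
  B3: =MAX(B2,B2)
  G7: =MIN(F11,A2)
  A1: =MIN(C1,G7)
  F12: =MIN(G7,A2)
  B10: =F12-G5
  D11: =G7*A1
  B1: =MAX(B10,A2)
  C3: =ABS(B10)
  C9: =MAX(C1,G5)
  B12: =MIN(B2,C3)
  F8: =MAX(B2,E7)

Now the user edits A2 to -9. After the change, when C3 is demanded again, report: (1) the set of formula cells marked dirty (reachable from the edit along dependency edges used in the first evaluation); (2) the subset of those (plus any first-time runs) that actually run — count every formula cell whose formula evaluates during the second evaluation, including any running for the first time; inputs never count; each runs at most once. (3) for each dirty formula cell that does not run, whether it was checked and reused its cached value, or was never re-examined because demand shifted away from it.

The edit dirties: B10, C3, F12, G5, G7.
4 formula cells run: B10, F12, G5, G7.
Cache hits after checking: C3.
Note the absorption at B10: it re-runs yet its value is the same, leaving the output's value untouched.

First demand of the output computes:
  G7 = MIN(-5, -8) = -8
  F12 = MIN(-8, -8) = -8
  G5 = MAX(-8, -8) = -8
  B10 = -8 - -8 = 0
  C3 = ABS(0) = 0

After the edit, cleaning proceeds:
  G7: a read changed (A2 -8->-9) — executes, giving -9.
  F12: a read changed (G7 -8->-9; A2 -8->-9) — executes, giving -9.
  G5: a read changed (G7 -8->-9; F12 -8->-9) — executes, giving -9.
  B10: a read changed (F12 -8->-9; G5 -8->-9) — executes, giving 0 — identical to its old value.
  C3: dirty, but its reads are unchanged (B10 unchanged); cached 0 stands.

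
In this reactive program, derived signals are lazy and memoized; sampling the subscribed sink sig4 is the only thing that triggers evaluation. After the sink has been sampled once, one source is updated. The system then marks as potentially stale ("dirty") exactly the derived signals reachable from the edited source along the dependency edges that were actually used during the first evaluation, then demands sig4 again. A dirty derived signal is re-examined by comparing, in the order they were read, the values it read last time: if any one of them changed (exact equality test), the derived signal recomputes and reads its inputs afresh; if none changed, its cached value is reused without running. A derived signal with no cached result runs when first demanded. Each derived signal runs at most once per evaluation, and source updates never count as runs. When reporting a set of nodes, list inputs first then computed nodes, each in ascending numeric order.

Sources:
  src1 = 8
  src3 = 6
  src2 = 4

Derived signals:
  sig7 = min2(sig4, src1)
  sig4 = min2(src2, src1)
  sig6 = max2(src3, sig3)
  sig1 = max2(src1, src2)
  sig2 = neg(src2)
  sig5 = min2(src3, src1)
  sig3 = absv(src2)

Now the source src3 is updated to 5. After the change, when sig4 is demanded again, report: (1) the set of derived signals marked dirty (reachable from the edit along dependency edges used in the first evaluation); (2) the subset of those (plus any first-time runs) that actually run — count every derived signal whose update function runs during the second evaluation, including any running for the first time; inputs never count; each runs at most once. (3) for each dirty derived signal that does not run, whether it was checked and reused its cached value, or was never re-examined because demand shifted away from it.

The edit dirties: none.
0 derived signals run: none.
No dirty derived signal escaped a run.
Note the shortcut — src3 feeds only undemanded nodes, so no recomputation happens.

First demand of the output computes:
  sig4 = min2(4, 8) = 4

After the edit, cleaning proceeds:
  src3 only reaches undemanded nodes; the second demand re-runs nothing.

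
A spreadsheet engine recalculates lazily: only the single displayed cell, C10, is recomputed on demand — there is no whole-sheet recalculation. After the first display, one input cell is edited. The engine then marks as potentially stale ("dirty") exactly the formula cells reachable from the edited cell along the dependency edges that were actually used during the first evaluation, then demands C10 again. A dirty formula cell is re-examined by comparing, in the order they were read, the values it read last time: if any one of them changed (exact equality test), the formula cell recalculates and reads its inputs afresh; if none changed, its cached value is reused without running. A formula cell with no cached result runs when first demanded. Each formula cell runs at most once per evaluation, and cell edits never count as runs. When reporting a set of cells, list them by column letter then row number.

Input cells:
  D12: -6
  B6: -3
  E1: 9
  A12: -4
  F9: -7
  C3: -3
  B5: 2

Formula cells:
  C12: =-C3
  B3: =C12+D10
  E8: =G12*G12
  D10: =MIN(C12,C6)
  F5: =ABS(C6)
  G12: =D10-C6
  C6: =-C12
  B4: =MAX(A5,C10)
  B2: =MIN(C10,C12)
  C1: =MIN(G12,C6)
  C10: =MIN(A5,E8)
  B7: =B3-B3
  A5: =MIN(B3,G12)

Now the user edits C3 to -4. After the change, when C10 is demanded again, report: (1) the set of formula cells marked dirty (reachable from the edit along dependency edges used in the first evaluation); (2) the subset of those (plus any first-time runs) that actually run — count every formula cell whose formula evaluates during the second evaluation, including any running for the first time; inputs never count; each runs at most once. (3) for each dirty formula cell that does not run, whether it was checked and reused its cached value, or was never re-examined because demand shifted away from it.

Marked dirty: A5, B3, C6, C10, C12, D10, E8, G12.
Formula cells that run: B3, C6, C12, D10, G12 — 5 in total.
Checked but reused from cache: A5, C10, E8.
Key observation: the cutoff stops propagation at E8 — its inputs' values are unchanged, so it reuses its cache.

First evaluation (everything demanded from the output):
  C12 = -(-3) = 3
  C6 = -(3) = -3
  D10 = MIN(3, -3) = -3
  B3 = 3 + -3 = 0
  G12 = -3 - -3 = 0
  A5 = MIN(0, 0) = 0
  E8 = 0 * 0 = 0
  C10 = MIN(0, 0) = 0

Propagation after the edit:
  C12: runs — C3 -3->-4; result 4.
  C6: runs — C12 3->4; result -4.
  D10: runs — C12 3->4; C6 -3->-4; result -4.
  B3: runs — C12 3->4; D10 -3->-4; result 0 (same value as before).
  G12: runs — D10 -3->-4; C6 -3->-4; result 0 (same value as before).
  A5: checked — values it read are unchanged (B3 unchanged, G12 unchanged); reused cached 0 without running.
  E8: checked — values it read are unchanged (G12 unchanged, G12 unchanged); reused cached 0 without running.
  C10: checked — values it read are unchanged (A5 unchanged, E8 unchanged); reused cached 0 without running.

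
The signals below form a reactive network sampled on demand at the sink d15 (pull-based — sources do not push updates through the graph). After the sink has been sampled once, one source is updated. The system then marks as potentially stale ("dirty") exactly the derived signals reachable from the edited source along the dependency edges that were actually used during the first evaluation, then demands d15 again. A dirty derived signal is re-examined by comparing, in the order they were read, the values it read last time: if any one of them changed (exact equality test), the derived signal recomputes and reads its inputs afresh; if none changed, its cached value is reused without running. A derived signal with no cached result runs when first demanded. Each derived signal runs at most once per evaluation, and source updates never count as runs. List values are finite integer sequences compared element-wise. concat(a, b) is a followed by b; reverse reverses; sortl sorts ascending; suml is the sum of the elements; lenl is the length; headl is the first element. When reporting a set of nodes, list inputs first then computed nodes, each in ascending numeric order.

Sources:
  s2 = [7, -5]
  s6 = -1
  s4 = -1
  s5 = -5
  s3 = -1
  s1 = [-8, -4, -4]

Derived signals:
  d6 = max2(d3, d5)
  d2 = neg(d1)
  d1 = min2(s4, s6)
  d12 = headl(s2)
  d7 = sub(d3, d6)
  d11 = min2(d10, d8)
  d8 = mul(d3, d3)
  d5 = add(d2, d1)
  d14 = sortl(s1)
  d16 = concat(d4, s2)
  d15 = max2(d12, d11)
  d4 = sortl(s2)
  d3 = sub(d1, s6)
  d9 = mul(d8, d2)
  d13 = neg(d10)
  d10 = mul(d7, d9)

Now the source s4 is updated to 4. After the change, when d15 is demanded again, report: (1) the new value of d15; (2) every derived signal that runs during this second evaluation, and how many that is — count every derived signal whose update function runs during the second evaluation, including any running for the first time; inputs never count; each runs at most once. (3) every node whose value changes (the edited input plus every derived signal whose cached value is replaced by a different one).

d15 now evaluates to 7.
Run set: d1 (1 run).
Changed values: s4.
The important point: d1 recomputes to an identical value, and the output ends up unchanged.

Initial pass — values computed on the first demand:
  d1 = min2(-1, -1) = -1
  d2 = neg(-1) = 1
  d3 = sub(-1, -1) = 0
  d5 = add(1, -1) = 0
  d6 = max2(0, 0) = 0
  d7 = sub(0, 0) = 0
  d8 = mul(0, 0) = 0
  d9 = mul(0, 1) = 0
  d10 = mul(0, 0) = 0
  d11 = min2(0, 0) = 0
  d12 = headl([7, -5]) = 7
  d15 = max2(7, 0) = 7

Second demand — change propagation:
  d1: re-runs because s4 -1->4; new result -1 (unchanged).
  d2: re-examined; everything it read last time is the same (d1 unchanged) — cache 1 kept, no run.
  d3: re-examined; everything it read last time is the same (d1 unchanged, s6 unchanged) — cache 0 kept, no run.
  d5: re-examined; everything it read last time is the same (d2 unchanged, d1 unchanged) — cache 0 kept, no run.
  d6: re-examined; everything it read last time is the same (d3 unchanged, d5 unchanged) — cache 0 kept, no run.
  d7: re-examined; everything it read last time is the same (d3 unchanged, d6 unchanged) — cache 0 kept, no run.
  d8: re-examined; everything it read last time is the same (d3 unchanged, d3 unchanged) — cache 0 kept, no run.
  d9: re-examined; everything it read last time is the same (d8 unchanged, d2 unchanged) — cache 0 kept, no run.
  d10: re-examined; everything it read last time is the same (d7 unchanged, d9 unchanged) — cache 0 kept, no run.
  d11: re-examined; everything it read last time is the same (d10 unchanged, d8 unchanged) — cache 0 kept, no run.
  d15: re-examined; everything it read last time is the same (d12 unchanged, d11 unchanged) — cache 7 kept, no run.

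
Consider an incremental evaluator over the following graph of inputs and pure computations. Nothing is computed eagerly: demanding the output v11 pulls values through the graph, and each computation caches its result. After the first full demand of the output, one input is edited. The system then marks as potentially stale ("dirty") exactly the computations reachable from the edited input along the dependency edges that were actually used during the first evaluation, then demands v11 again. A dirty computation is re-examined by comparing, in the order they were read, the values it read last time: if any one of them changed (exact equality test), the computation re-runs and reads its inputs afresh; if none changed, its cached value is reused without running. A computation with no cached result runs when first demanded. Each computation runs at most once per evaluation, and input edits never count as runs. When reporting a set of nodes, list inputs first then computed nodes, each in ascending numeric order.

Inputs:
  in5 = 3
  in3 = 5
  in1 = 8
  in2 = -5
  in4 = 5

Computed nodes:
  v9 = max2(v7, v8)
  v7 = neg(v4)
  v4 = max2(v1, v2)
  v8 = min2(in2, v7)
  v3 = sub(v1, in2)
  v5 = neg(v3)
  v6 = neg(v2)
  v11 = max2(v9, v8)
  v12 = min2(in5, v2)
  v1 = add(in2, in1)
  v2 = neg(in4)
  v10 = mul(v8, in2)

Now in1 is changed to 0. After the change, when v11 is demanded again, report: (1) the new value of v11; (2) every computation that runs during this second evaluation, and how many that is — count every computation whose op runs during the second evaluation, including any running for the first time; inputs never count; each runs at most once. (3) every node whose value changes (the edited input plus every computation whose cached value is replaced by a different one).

Initial pass — values computed on the first demand:
  v1 = add(-5, 8) = 3
  v2 = neg(5) = -5
  v4 = max2(3, -5) = 3
  v7 = neg(3) = -3
  v8 = min2(-5, -3) = -5
  v9 = max2(-3, -5) = -3
  v11 = max2(-3, -5) = -3

Second demand — change propagation:
  v1: re-runs because in1 8->0; new result -5.
  v4: re-runs because v1 3->-5; new result -5.
  v7: re-runs because v4 3->-5; new result 5.
  v8: re-runs because v7 -3->5; new result -5 (unchanged).
  v9: re-runs because v7 -3->5; new result 5.
  v11: re-runs because v9 -3->5; new result 5.

v11 now evaluates to 5.
Run set: v1, v4, v7, v8, v9, v11 (6 run).
Changed values: in1, v1, v4, v7, v9, v11.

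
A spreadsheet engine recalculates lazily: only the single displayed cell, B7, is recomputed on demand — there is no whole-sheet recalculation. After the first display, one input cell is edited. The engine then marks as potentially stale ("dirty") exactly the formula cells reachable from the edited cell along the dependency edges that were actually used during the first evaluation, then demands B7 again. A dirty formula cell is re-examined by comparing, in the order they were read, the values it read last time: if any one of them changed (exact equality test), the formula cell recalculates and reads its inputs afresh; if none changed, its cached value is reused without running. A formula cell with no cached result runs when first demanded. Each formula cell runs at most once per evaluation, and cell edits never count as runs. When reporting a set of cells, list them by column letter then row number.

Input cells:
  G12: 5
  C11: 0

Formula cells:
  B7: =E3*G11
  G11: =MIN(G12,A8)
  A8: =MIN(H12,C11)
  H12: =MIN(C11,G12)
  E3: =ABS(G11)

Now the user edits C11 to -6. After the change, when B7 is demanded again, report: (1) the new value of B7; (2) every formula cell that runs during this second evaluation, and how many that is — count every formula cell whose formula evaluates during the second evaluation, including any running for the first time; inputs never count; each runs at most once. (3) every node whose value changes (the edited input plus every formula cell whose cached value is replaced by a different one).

First evaluation (everything demanded from the output):
  H12 = MIN(0, 5) = 0
  A8 = MIN(0, 0) = 0
  G11 = MIN(5, 0) = 0
  E3 = ABS(0) = 0
  B7 = 0 * 0 = 0

Propagation after the edit:
  H12: runs — C11 0->-6; result -6.
  A8: runs — H12 0->-6; C11 0->-6; result -6.
  G11: runs — A8 0->-6; result -6.
  E3: runs — G11 0->-6; result 6.
  B7: runs — E3 0->6; G11 0->-6; result -36.

New value of B7: -36.
Formula cells that run: A8, B7, E3, G11, H12 — 5 in total.
Values that change: A8, B7, C11, E3, G11, H12.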